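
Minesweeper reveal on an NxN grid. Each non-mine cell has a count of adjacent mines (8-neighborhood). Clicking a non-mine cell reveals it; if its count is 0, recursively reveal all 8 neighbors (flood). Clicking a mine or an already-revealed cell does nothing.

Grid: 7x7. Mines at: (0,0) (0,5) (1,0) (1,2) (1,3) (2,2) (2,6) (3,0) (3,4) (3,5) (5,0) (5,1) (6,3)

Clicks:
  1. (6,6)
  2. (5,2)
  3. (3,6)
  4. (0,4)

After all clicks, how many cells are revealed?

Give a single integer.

Answer: 12

Derivation:
Click 1 (6,6) count=0: revealed 9 new [(4,4) (4,5) (4,6) (5,4) (5,5) (5,6) (6,4) (6,5) (6,6)] -> total=9
Click 2 (5,2) count=2: revealed 1 new [(5,2)] -> total=10
Click 3 (3,6) count=2: revealed 1 new [(3,6)] -> total=11
Click 4 (0,4) count=2: revealed 1 new [(0,4)] -> total=12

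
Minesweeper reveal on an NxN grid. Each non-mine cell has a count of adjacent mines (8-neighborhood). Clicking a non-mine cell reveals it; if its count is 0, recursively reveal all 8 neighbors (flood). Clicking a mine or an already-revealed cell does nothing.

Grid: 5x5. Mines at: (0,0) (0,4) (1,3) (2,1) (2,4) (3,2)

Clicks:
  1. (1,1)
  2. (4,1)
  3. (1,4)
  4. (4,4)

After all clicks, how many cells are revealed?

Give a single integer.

Click 1 (1,1) count=2: revealed 1 new [(1,1)] -> total=1
Click 2 (4,1) count=1: revealed 1 new [(4,1)] -> total=2
Click 3 (1,4) count=3: revealed 1 new [(1,4)] -> total=3
Click 4 (4,4) count=0: revealed 4 new [(3,3) (3,4) (4,3) (4,4)] -> total=7

Answer: 7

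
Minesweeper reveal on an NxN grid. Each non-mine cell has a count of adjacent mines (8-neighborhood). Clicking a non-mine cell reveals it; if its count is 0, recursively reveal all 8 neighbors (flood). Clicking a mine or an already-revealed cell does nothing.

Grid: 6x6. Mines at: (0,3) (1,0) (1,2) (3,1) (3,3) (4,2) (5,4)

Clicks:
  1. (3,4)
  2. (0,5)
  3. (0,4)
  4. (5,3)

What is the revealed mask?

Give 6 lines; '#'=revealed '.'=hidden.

Click 1 (3,4) count=1: revealed 1 new [(3,4)] -> total=1
Click 2 (0,5) count=0: revealed 9 new [(0,4) (0,5) (1,4) (1,5) (2,4) (2,5) (3,5) (4,4) (4,5)] -> total=10
Click 3 (0,4) count=1: revealed 0 new [(none)] -> total=10
Click 4 (5,3) count=2: revealed 1 new [(5,3)] -> total=11

Answer: ....##
....##
....##
....##
....##
...#..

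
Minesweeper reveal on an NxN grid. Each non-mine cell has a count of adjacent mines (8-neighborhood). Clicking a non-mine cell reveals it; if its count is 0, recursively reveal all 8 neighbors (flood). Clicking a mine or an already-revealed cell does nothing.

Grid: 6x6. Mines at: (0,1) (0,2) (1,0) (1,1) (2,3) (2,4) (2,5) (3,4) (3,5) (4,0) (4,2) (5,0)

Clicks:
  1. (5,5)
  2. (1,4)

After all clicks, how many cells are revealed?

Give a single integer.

Answer: 7

Derivation:
Click 1 (5,5) count=0: revealed 6 new [(4,3) (4,4) (4,5) (5,3) (5,4) (5,5)] -> total=6
Click 2 (1,4) count=3: revealed 1 new [(1,4)] -> total=7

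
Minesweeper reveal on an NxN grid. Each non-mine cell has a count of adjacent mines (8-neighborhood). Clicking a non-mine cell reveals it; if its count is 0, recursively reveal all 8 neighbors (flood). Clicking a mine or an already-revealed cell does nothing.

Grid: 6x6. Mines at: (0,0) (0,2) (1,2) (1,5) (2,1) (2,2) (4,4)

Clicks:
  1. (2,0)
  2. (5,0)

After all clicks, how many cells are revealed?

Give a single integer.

Answer: 13

Derivation:
Click 1 (2,0) count=1: revealed 1 new [(2,0)] -> total=1
Click 2 (5,0) count=0: revealed 12 new [(3,0) (3,1) (3,2) (3,3) (4,0) (4,1) (4,2) (4,3) (5,0) (5,1) (5,2) (5,3)] -> total=13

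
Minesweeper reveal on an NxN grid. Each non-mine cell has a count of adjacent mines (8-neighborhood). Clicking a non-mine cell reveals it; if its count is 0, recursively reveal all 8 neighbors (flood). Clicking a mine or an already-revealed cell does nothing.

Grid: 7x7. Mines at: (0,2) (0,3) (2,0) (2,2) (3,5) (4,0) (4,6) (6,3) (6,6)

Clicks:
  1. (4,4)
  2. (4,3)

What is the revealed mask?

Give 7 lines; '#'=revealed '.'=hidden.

Answer: .......
.......
.......
.####..
.####..
.####..
.......

Derivation:
Click 1 (4,4) count=1: revealed 1 new [(4,4)] -> total=1
Click 2 (4,3) count=0: revealed 11 new [(3,1) (3,2) (3,3) (3,4) (4,1) (4,2) (4,3) (5,1) (5,2) (5,3) (5,4)] -> total=12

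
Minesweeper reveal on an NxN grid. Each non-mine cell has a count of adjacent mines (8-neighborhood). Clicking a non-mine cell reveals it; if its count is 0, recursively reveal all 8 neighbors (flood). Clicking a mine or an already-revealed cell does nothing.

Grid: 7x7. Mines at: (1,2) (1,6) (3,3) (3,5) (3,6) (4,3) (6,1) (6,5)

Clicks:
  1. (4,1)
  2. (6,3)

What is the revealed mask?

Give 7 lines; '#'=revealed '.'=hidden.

Click 1 (4,1) count=0: revealed 16 new [(0,0) (0,1) (1,0) (1,1) (2,0) (2,1) (2,2) (3,0) (3,1) (3,2) (4,0) (4,1) (4,2) (5,0) (5,1) (5,2)] -> total=16
Click 2 (6,3) count=0: revealed 5 new [(5,3) (5,4) (6,2) (6,3) (6,4)] -> total=21

Answer: ##.....
##.....
###....
###....
###....
#####..
..###..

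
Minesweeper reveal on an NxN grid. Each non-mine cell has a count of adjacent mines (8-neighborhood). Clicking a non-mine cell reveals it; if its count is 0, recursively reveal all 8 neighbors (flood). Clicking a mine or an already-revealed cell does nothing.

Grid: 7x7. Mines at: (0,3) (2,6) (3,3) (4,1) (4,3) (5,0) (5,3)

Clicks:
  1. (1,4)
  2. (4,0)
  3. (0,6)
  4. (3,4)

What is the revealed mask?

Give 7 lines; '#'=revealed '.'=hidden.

Click 1 (1,4) count=1: revealed 1 new [(1,4)] -> total=1
Click 2 (4,0) count=2: revealed 1 new [(4,0)] -> total=2
Click 3 (0,6) count=0: revealed 5 new [(0,4) (0,5) (0,6) (1,5) (1,6)] -> total=7
Click 4 (3,4) count=2: revealed 1 new [(3,4)] -> total=8

Answer: ....###
....###
.......
....#..
#......
.......
.......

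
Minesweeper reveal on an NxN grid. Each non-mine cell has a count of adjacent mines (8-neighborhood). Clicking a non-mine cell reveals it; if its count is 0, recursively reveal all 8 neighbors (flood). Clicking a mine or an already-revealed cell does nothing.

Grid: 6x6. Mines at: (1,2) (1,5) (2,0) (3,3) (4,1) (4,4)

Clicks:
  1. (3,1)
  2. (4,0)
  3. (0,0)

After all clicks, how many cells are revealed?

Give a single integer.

Click 1 (3,1) count=2: revealed 1 new [(3,1)] -> total=1
Click 2 (4,0) count=1: revealed 1 new [(4,0)] -> total=2
Click 3 (0,0) count=0: revealed 4 new [(0,0) (0,1) (1,0) (1,1)] -> total=6

Answer: 6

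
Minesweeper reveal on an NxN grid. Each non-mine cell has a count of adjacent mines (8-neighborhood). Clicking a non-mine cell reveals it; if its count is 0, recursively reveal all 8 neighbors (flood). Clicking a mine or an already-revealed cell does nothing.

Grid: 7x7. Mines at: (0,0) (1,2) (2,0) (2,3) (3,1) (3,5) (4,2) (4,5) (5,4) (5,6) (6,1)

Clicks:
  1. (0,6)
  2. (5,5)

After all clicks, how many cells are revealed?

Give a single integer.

Click 1 (0,6) count=0: revealed 11 new [(0,3) (0,4) (0,5) (0,6) (1,3) (1,4) (1,5) (1,6) (2,4) (2,5) (2,6)] -> total=11
Click 2 (5,5) count=3: revealed 1 new [(5,5)] -> total=12

Answer: 12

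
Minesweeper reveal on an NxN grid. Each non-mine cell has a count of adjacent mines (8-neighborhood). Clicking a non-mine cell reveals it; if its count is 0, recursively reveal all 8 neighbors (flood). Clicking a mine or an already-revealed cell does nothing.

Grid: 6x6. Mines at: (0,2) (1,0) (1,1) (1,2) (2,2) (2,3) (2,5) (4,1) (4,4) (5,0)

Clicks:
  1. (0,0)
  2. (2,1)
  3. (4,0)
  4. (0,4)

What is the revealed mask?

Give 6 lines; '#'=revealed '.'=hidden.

Click 1 (0,0) count=2: revealed 1 new [(0,0)] -> total=1
Click 2 (2,1) count=4: revealed 1 new [(2,1)] -> total=2
Click 3 (4,0) count=2: revealed 1 new [(4,0)] -> total=3
Click 4 (0,4) count=0: revealed 6 new [(0,3) (0,4) (0,5) (1,3) (1,4) (1,5)] -> total=9

Answer: #..###
...###
.#....
......
#.....
......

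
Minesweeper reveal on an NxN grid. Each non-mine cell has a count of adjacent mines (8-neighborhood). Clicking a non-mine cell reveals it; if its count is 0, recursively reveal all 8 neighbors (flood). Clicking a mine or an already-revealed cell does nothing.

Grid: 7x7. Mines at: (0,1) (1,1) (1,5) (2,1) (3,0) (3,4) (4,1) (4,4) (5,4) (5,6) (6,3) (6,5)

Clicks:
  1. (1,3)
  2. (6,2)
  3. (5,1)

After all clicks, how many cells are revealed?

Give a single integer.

Click 1 (1,3) count=0: revealed 9 new [(0,2) (0,3) (0,4) (1,2) (1,3) (1,4) (2,2) (2,3) (2,4)] -> total=9
Click 2 (6,2) count=1: revealed 1 new [(6,2)] -> total=10
Click 3 (5,1) count=1: revealed 1 new [(5,1)] -> total=11

Answer: 11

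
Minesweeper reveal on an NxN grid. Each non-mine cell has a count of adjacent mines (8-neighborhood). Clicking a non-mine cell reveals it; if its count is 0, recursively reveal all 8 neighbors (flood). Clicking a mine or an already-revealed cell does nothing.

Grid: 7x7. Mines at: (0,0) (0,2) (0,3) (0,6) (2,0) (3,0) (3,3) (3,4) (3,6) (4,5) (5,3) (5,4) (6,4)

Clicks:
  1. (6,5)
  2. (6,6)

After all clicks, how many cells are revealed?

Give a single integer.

Answer: 4

Derivation:
Click 1 (6,5) count=2: revealed 1 new [(6,5)] -> total=1
Click 2 (6,6) count=0: revealed 3 new [(5,5) (5,6) (6,6)] -> total=4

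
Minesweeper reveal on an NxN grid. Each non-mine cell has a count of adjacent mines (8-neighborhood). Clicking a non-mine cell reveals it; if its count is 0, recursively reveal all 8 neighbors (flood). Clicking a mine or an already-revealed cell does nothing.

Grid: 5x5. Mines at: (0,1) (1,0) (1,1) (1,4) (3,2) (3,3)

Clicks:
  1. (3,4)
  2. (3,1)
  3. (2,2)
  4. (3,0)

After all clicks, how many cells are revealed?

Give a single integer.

Answer: 8

Derivation:
Click 1 (3,4) count=1: revealed 1 new [(3,4)] -> total=1
Click 2 (3,1) count=1: revealed 1 new [(3,1)] -> total=2
Click 3 (2,2) count=3: revealed 1 new [(2,2)] -> total=3
Click 4 (3,0) count=0: revealed 5 new [(2,0) (2,1) (3,0) (4,0) (4,1)] -> total=8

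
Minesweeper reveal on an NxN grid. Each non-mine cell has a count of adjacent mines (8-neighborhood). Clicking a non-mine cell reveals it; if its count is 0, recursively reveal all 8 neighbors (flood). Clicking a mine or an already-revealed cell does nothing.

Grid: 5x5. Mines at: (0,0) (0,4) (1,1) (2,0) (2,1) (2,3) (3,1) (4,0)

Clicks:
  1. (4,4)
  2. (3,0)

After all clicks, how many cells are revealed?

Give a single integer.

Answer: 7

Derivation:
Click 1 (4,4) count=0: revealed 6 new [(3,2) (3,3) (3,4) (4,2) (4,3) (4,4)] -> total=6
Click 2 (3,0) count=4: revealed 1 new [(3,0)] -> total=7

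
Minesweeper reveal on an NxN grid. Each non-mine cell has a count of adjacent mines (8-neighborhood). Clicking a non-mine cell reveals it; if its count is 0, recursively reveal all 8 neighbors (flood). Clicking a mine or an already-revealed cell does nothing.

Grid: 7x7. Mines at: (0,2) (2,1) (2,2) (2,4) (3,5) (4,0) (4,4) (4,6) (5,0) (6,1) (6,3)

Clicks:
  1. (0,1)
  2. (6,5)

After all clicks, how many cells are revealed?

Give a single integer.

Answer: 7

Derivation:
Click 1 (0,1) count=1: revealed 1 new [(0,1)] -> total=1
Click 2 (6,5) count=0: revealed 6 new [(5,4) (5,5) (5,6) (6,4) (6,5) (6,6)] -> total=7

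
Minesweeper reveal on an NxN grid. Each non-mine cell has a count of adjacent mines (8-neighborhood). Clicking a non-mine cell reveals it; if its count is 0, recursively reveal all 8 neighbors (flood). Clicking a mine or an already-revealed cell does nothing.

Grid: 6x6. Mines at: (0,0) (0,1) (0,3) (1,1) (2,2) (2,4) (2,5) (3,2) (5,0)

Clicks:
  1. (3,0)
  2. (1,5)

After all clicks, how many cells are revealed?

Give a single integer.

Answer: 7

Derivation:
Click 1 (3,0) count=0: revealed 6 new [(2,0) (2,1) (3,0) (3,1) (4,0) (4,1)] -> total=6
Click 2 (1,5) count=2: revealed 1 new [(1,5)] -> total=7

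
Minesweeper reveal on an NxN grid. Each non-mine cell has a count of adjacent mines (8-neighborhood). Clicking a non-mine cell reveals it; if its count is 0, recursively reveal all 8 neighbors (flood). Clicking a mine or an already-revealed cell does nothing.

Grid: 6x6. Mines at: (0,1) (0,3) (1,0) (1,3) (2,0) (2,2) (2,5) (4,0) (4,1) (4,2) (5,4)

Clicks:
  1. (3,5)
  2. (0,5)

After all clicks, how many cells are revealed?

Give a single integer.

Click 1 (3,5) count=1: revealed 1 new [(3,5)] -> total=1
Click 2 (0,5) count=0: revealed 4 new [(0,4) (0,5) (1,4) (1,5)] -> total=5

Answer: 5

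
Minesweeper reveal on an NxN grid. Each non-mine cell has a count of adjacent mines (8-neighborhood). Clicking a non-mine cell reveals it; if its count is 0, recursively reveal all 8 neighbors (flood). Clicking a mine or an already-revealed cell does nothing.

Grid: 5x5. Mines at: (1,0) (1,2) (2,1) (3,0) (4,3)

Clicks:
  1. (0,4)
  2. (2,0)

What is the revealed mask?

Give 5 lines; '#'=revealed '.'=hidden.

Click 1 (0,4) count=0: revealed 8 new [(0,3) (0,4) (1,3) (1,4) (2,3) (2,4) (3,3) (3,4)] -> total=8
Click 2 (2,0) count=3: revealed 1 new [(2,0)] -> total=9

Answer: ...##
...##
#..##
...##
.....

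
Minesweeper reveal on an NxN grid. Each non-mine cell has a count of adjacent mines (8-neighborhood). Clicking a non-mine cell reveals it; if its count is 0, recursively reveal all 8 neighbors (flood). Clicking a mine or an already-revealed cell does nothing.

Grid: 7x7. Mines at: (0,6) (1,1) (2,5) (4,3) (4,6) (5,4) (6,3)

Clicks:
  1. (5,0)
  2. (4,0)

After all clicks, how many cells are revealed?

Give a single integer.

Answer: 15

Derivation:
Click 1 (5,0) count=0: revealed 15 new [(2,0) (2,1) (2,2) (3,0) (3,1) (3,2) (4,0) (4,1) (4,2) (5,0) (5,1) (5,2) (6,0) (6,1) (6,2)] -> total=15
Click 2 (4,0) count=0: revealed 0 new [(none)] -> total=15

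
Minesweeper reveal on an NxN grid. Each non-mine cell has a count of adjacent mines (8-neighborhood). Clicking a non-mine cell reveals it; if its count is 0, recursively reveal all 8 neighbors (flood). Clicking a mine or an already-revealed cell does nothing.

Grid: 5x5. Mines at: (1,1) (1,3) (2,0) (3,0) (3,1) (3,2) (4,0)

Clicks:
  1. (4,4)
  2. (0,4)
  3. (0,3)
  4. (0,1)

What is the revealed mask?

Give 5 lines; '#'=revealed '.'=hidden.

Click 1 (4,4) count=0: revealed 6 new [(2,3) (2,4) (3,3) (3,4) (4,3) (4,4)] -> total=6
Click 2 (0,4) count=1: revealed 1 new [(0,4)] -> total=7
Click 3 (0,3) count=1: revealed 1 new [(0,3)] -> total=8
Click 4 (0,1) count=1: revealed 1 new [(0,1)] -> total=9

Answer: .#.##
.....
...##
...##
...##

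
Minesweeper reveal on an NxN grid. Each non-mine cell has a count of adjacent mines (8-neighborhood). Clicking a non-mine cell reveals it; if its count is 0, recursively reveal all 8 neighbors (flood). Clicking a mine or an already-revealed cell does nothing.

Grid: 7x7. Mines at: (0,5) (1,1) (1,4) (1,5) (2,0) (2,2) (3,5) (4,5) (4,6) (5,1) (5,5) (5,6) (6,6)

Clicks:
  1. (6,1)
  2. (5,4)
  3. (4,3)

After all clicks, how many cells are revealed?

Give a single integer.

Click 1 (6,1) count=1: revealed 1 new [(6,1)] -> total=1
Click 2 (5,4) count=2: revealed 1 new [(5,4)] -> total=2
Click 3 (4,3) count=0: revealed 11 new [(3,2) (3,3) (3,4) (4,2) (4,3) (4,4) (5,2) (5,3) (6,2) (6,3) (6,4)] -> total=13

Answer: 13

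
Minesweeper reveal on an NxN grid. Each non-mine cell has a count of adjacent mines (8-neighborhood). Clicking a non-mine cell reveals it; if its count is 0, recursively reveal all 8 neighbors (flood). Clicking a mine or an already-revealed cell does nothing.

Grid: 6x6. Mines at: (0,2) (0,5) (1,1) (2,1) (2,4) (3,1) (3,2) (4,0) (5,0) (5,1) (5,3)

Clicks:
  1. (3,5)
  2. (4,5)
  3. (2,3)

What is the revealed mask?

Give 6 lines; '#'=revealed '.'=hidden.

Answer: ......
......
...#..
....##
....##
....##

Derivation:
Click 1 (3,5) count=1: revealed 1 new [(3,5)] -> total=1
Click 2 (4,5) count=0: revealed 5 new [(3,4) (4,4) (4,5) (5,4) (5,5)] -> total=6
Click 3 (2,3) count=2: revealed 1 new [(2,3)] -> total=7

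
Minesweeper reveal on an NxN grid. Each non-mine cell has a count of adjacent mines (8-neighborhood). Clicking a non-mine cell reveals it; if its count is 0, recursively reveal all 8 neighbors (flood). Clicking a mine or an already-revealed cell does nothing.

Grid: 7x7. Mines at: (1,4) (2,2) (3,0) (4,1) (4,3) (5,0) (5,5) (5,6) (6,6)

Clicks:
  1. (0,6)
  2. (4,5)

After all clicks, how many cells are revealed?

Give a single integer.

Click 1 (0,6) count=0: revealed 13 new [(0,5) (0,6) (1,5) (1,6) (2,4) (2,5) (2,6) (3,4) (3,5) (3,6) (4,4) (4,5) (4,6)] -> total=13
Click 2 (4,5) count=2: revealed 0 new [(none)] -> total=13

Answer: 13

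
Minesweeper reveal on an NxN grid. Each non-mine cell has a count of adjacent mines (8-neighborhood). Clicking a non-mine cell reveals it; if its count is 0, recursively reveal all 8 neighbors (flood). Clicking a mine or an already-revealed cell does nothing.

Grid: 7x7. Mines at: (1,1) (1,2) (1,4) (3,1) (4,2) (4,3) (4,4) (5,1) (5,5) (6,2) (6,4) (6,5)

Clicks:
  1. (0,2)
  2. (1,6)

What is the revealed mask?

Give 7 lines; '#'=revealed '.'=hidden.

Click 1 (0,2) count=2: revealed 1 new [(0,2)] -> total=1
Click 2 (1,6) count=0: revealed 10 new [(0,5) (0,6) (1,5) (1,6) (2,5) (2,6) (3,5) (3,6) (4,5) (4,6)] -> total=11

Answer: ..#..##
.....##
.....##
.....##
.....##
.......
.......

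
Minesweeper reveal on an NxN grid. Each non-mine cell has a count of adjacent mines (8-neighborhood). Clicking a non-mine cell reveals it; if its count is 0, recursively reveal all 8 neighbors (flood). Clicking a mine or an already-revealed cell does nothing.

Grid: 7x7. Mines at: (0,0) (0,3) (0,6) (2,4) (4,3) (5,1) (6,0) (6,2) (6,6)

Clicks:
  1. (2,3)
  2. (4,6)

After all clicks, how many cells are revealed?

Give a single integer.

Click 1 (2,3) count=1: revealed 1 new [(2,3)] -> total=1
Click 2 (4,6) count=0: revealed 13 new [(1,5) (1,6) (2,5) (2,6) (3,4) (3,5) (3,6) (4,4) (4,5) (4,6) (5,4) (5,5) (5,6)] -> total=14

Answer: 14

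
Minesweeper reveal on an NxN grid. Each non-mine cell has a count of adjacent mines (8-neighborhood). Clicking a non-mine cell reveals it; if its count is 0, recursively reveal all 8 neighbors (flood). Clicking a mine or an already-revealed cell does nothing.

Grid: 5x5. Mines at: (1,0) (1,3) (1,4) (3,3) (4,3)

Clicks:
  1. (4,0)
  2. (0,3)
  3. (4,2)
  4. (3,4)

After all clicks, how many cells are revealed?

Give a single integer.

Answer: 11

Derivation:
Click 1 (4,0) count=0: revealed 9 new [(2,0) (2,1) (2,2) (3,0) (3,1) (3,2) (4,0) (4,1) (4,2)] -> total=9
Click 2 (0,3) count=2: revealed 1 new [(0,3)] -> total=10
Click 3 (4,2) count=2: revealed 0 new [(none)] -> total=10
Click 4 (3,4) count=2: revealed 1 new [(3,4)] -> total=11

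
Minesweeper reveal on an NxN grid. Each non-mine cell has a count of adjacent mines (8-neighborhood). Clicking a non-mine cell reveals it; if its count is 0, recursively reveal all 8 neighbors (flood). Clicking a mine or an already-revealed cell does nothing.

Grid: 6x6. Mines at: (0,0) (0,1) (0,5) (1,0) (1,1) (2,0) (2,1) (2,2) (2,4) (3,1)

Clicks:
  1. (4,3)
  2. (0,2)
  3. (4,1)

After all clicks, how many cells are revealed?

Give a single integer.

Click 1 (4,3) count=0: revealed 16 new [(3,2) (3,3) (3,4) (3,5) (4,0) (4,1) (4,2) (4,3) (4,4) (4,5) (5,0) (5,1) (5,2) (5,3) (5,4) (5,5)] -> total=16
Click 2 (0,2) count=2: revealed 1 new [(0,2)] -> total=17
Click 3 (4,1) count=1: revealed 0 new [(none)] -> total=17

Answer: 17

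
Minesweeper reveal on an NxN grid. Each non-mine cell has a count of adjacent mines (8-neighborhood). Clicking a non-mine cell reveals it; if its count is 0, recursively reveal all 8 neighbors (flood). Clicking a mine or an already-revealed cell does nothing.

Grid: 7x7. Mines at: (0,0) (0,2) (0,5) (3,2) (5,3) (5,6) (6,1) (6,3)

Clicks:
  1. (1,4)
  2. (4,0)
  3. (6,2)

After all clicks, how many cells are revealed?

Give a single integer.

Answer: 12

Derivation:
Click 1 (1,4) count=1: revealed 1 new [(1,4)] -> total=1
Click 2 (4,0) count=0: revealed 10 new [(1,0) (1,1) (2,0) (2,1) (3,0) (3,1) (4,0) (4,1) (5,0) (5,1)] -> total=11
Click 3 (6,2) count=3: revealed 1 new [(6,2)] -> total=12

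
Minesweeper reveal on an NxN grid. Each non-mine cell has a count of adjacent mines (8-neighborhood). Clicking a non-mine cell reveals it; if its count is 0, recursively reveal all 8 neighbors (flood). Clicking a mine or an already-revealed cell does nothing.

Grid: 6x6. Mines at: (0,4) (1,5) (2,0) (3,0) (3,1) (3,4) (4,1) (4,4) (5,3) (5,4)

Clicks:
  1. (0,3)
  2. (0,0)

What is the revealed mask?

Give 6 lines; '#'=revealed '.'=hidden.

Click 1 (0,3) count=1: revealed 1 new [(0,3)] -> total=1
Click 2 (0,0) count=0: revealed 10 new [(0,0) (0,1) (0,2) (1,0) (1,1) (1,2) (1,3) (2,1) (2,2) (2,3)] -> total=11

Answer: ####..
####..
.###..
......
......
......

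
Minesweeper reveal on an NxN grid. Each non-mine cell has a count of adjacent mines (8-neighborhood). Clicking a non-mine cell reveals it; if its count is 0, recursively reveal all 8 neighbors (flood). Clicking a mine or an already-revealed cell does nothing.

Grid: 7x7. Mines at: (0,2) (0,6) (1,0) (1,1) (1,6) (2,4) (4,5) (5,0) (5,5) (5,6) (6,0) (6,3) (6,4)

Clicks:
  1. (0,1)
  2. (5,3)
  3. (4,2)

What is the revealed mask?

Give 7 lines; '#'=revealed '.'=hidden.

Answer: .#.....
.......
####...
#####..
#####..
.####..
.......

Derivation:
Click 1 (0,1) count=3: revealed 1 new [(0,1)] -> total=1
Click 2 (5,3) count=2: revealed 1 new [(5,3)] -> total=2
Click 3 (4,2) count=0: revealed 17 new [(2,0) (2,1) (2,2) (2,3) (3,0) (3,1) (3,2) (3,3) (3,4) (4,0) (4,1) (4,2) (4,3) (4,4) (5,1) (5,2) (5,4)] -> total=19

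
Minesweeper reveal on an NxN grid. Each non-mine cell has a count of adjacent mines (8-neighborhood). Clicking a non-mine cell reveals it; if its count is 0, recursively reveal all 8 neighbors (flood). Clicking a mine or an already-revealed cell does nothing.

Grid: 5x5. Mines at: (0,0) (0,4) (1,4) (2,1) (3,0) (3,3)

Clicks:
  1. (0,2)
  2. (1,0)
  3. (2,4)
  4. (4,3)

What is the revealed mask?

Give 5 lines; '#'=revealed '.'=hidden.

Answer: .###.
####.
....#
.....
...#.

Derivation:
Click 1 (0,2) count=0: revealed 6 new [(0,1) (0,2) (0,3) (1,1) (1,2) (1,3)] -> total=6
Click 2 (1,0) count=2: revealed 1 new [(1,0)] -> total=7
Click 3 (2,4) count=2: revealed 1 new [(2,4)] -> total=8
Click 4 (4,3) count=1: revealed 1 new [(4,3)] -> total=9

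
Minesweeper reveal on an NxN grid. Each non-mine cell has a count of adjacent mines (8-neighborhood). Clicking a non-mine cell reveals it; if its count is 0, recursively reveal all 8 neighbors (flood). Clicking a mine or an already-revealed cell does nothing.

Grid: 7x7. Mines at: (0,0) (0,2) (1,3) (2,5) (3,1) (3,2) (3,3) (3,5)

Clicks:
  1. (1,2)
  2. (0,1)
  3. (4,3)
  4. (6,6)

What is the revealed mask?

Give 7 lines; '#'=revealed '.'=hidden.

Click 1 (1,2) count=2: revealed 1 new [(1,2)] -> total=1
Click 2 (0,1) count=2: revealed 1 new [(0,1)] -> total=2
Click 3 (4,3) count=2: revealed 1 new [(4,3)] -> total=3
Click 4 (6,6) count=0: revealed 20 new [(4,0) (4,1) (4,2) (4,4) (4,5) (4,6) (5,0) (5,1) (5,2) (5,3) (5,4) (5,5) (5,6) (6,0) (6,1) (6,2) (6,3) (6,4) (6,5) (6,6)] -> total=23

Answer: .#.....
..#....
.......
.......
#######
#######
#######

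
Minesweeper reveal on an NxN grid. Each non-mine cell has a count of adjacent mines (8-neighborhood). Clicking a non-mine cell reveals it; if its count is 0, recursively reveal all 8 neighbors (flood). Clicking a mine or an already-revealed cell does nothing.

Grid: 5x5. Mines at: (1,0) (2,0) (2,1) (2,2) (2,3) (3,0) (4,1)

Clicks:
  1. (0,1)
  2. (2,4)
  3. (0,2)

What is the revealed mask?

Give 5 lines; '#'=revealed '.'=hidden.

Click 1 (0,1) count=1: revealed 1 new [(0,1)] -> total=1
Click 2 (2,4) count=1: revealed 1 new [(2,4)] -> total=2
Click 3 (0,2) count=0: revealed 7 new [(0,2) (0,3) (0,4) (1,1) (1,2) (1,3) (1,4)] -> total=9

Answer: .####
.####
....#
.....
.....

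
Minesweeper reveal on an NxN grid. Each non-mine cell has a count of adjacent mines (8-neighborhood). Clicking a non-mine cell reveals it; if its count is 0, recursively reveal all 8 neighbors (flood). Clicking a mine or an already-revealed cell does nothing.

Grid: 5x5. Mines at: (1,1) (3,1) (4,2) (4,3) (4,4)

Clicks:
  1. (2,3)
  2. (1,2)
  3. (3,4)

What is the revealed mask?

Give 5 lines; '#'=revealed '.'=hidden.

Answer: ..###
..###
..###
..###
.....

Derivation:
Click 1 (2,3) count=0: revealed 12 new [(0,2) (0,3) (0,4) (1,2) (1,3) (1,4) (2,2) (2,3) (2,4) (3,2) (3,3) (3,4)] -> total=12
Click 2 (1,2) count=1: revealed 0 new [(none)] -> total=12
Click 3 (3,4) count=2: revealed 0 new [(none)] -> total=12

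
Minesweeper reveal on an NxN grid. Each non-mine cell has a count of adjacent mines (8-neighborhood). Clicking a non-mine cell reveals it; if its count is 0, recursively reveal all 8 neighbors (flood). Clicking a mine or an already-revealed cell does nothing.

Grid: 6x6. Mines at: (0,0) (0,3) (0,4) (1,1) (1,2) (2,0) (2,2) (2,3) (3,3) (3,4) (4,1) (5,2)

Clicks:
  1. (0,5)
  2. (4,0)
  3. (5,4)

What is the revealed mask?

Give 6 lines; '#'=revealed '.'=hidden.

Click 1 (0,5) count=1: revealed 1 new [(0,5)] -> total=1
Click 2 (4,0) count=1: revealed 1 new [(4,0)] -> total=2
Click 3 (5,4) count=0: revealed 6 new [(4,3) (4,4) (4,5) (5,3) (5,4) (5,5)] -> total=8

Answer: .....#
......
......
......
#..###
...###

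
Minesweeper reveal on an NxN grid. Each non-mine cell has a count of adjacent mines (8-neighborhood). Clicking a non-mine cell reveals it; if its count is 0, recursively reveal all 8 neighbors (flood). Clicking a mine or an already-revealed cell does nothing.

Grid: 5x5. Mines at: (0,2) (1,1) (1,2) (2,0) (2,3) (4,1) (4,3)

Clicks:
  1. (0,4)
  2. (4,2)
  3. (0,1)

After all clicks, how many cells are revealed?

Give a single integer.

Answer: 6

Derivation:
Click 1 (0,4) count=0: revealed 4 new [(0,3) (0,4) (1,3) (1,4)] -> total=4
Click 2 (4,2) count=2: revealed 1 new [(4,2)] -> total=5
Click 3 (0,1) count=3: revealed 1 new [(0,1)] -> total=6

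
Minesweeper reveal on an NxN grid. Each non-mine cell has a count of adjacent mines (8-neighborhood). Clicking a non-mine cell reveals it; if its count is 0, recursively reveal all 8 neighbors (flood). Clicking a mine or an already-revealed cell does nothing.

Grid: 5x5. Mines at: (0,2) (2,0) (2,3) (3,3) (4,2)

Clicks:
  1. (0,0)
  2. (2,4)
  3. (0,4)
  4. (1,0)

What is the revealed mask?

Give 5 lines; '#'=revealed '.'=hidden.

Click 1 (0,0) count=0: revealed 4 new [(0,0) (0,1) (1,0) (1,1)] -> total=4
Click 2 (2,4) count=2: revealed 1 new [(2,4)] -> total=5
Click 3 (0,4) count=0: revealed 4 new [(0,3) (0,4) (1,3) (1,4)] -> total=9
Click 4 (1,0) count=1: revealed 0 new [(none)] -> total=9

Answer: ##.##
##.##
....#
.....
.....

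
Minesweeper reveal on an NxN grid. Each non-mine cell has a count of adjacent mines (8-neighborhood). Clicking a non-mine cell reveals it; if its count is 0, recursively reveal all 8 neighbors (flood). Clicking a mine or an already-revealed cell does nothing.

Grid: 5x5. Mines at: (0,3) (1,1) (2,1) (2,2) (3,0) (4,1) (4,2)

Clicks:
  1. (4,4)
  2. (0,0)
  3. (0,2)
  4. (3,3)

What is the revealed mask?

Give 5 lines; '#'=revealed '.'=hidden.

Click 1 (4,4) count=0: revealed 8 new [(1,3) (1,4) (2,3) (2,4) (3,3) (3,4) (4,3) (4,4)] -> total=8
Click 2 (0,0) count=1: revealed 1 new [(0,0)] -> total=9
Click 3 (0,2) count=2: revealed 1 new [(0,2)] -> total=10
Click 4 (3,3) count=2: revealed 0 new [(none)] -> total=10

Answer: #.#..
...##
...##
...##
...##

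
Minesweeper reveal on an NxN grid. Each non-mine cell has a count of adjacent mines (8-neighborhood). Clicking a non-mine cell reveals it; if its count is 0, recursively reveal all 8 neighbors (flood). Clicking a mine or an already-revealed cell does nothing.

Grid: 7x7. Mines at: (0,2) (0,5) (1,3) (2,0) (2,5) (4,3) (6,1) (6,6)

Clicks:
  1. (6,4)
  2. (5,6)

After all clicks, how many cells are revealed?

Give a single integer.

Answer: 9

Derivation:
Click 1 (6,4) count=0: revealed 8 new [(5,2) (5,3) (5,4) (5,5) (6,2) (6,3) (6,4) (6,5)] -> total=8
Click 2 (5,6) count=1: revealed 1 new [(5,6)] -> total=9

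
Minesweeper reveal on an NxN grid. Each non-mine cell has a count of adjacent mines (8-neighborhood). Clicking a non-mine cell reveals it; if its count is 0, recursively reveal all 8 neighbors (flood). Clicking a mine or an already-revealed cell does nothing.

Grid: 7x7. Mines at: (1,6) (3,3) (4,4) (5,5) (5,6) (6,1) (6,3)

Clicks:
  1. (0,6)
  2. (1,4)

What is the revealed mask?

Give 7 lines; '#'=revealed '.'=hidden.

Click 1 (0,6) count=1: revealed 1 new [(0,6)] -> total=1
Click 2 (1,4) count=0: revealed 27 new [(0,0) (0,1) (0,2) (0,3) (0,4) (0,5) (1,0) (1,1) (1,2) (1,3) (1,4) (1,5) (2,0) (2,1) (2,2) (2,3) (2,4) (2,5) (3,0) (3,1) (3,2) (4,0) (4,1) (4,2) (5,0) (5,1) (5,2)] -> total=28

Answer: #######
######.
######.
###....
###....
###....
.......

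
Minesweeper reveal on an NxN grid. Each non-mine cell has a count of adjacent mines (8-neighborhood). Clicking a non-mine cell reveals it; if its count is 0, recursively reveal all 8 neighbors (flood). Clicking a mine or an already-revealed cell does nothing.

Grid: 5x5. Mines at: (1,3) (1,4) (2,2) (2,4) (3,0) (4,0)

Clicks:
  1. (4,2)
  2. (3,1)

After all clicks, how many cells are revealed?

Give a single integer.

Click 1 (4,2) count=0: revealed 8 new [(3,1) (3,2) (3,3) (3,4) (4,1) (4,2) (4,3) (4,4)] -> total=8
Click 2 (3,1) count=3: revealed 0 new [(none)] -> total=8

Answer: 8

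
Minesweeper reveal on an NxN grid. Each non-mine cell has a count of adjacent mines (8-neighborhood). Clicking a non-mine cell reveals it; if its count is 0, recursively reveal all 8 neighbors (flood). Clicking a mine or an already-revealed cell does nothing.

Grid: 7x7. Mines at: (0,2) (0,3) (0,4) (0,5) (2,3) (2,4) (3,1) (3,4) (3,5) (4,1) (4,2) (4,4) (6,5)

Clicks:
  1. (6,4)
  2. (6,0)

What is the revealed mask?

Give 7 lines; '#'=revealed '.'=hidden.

Click 1 (6,4) count=1: revealed 1 new [(6,4)] -> total=1
Click 2 (6,0) count=0: revealed 9 new [(5,0) (5,1) (5,2) (5,3) (5,4) (6,0) (6,1) (6,2) (6,3)] -> total=10

Answer: .......
.......
.......
.......
.......
#####..
#####..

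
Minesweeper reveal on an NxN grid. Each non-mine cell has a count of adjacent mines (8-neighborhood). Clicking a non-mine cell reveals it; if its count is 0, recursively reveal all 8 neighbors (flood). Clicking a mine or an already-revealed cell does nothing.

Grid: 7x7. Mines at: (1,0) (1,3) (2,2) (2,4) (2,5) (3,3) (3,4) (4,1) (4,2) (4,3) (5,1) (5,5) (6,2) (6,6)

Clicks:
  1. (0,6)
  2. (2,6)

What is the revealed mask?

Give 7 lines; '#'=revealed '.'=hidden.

Answer: ....###
....###
......#
.......
.......
.......
.......

Derivation:
Click 1 (0,6) count=0: revealed 6 new [(0,4) (0,5) (0,6) (1,4) (1,5) (1,6)] -> total=6
Click 2 (2,6) count=1: revealed 1 new [(2,6)] -> total=7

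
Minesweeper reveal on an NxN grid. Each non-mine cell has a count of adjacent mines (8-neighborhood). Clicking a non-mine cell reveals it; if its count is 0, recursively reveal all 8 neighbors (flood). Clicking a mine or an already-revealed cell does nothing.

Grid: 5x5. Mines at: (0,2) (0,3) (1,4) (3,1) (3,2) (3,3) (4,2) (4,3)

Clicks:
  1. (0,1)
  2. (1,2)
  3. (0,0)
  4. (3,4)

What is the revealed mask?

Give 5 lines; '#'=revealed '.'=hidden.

Answer: ##...
###..
##...
....#
.....

Derivation:
Click 1 (0,1) count=1: revealed 1 new [(0,1)] -> total=1
Click 2 (1,2) count=2: revealed 1 new [(1,2)] -> total=2
Click 3 (0,0) count=0: revealed 5 new [(0,0) (1,0) (1,1) (2,0) (2,1)] -> total=7
Click 4 (3,4) count=2: revealed 1 new [(3,4)] -> total=8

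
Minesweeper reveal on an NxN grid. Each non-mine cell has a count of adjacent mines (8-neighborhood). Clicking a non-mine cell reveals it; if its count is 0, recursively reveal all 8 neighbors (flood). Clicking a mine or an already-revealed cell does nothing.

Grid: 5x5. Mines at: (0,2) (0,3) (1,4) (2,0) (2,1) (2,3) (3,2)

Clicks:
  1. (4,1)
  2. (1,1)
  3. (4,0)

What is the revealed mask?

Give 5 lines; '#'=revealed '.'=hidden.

Answer: .....
.#...
.....
##...
##...

Derivation:
Click 1 (4,1) count=1: revealed 1 new [(4,1)] -> total=1
Click 2 (1,1) count=3: revealed 1 new [(1,1)] -> total=2
Click 3 (4,0) count=0: revealed 3 new [(3,0) (3,1) (4,0)] -> total=5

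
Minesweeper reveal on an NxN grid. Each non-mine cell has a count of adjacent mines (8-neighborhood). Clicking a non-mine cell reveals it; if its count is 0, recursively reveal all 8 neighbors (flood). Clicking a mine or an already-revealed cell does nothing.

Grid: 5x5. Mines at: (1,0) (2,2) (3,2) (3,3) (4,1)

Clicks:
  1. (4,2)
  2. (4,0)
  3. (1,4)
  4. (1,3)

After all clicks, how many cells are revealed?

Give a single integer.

Click 1 (4,2) count=3: revealed 1 new [(4,2)] -> total=1
Click 2 (4,0) count=1: revealed 1 new [(4,0)] -> total=2
Click 3 (1,4) count=0: revealed 10 new [(0,1) (0,2) (0,3) (0,4) (1,1) (1,2) (1,3) (1,4) (2,3) (2,4)] -> total=12
Click 4 (1,3) count=1: revealed 0 new [(none)] -> total=12

Answer: 12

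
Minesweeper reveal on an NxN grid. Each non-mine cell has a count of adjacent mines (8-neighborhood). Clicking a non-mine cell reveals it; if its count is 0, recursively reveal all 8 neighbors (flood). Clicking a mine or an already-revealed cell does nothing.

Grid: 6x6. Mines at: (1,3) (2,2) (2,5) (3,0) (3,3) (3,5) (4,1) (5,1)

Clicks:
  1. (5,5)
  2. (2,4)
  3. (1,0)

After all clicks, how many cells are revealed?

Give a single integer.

Answer: 17

Derivation:
Click 1 (5,5) count=0: revealed 8 new [(4,2) (4,3) (4,4) (4,5) (5,2) (5,3) (5,4) (5,5)] -> total=8
Click 2 (2,4) count=4: revealed 1 new [(2,4)] -> total=9
Click 3 (1,0) count=0: revealed 8 new [(0,0) (0,1) (0,2) (1,0) (1,1) (1,2) (2,0) (2,1)] -> total=17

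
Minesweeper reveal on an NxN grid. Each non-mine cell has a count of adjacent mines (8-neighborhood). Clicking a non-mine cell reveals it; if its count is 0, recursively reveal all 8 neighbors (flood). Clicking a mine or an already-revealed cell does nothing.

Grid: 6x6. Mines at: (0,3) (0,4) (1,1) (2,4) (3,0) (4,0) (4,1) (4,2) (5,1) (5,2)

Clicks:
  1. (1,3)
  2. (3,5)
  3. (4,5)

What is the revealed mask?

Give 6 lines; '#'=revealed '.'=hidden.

Answer: ......
...#..
......
...###
...###
...###

Derivation:
Click 1 (1,3) count=3: revealed 1 new [(1,3)] -> total=1
Click 2 (3,5) count=1: revealed 1 new [(3,5)] -> total=2
Click 3 (4,5) count=0: revealed 8 new [(3,3) (3,4) (4,3) (4,4) (4,5) (5,3) (5,4) (5,5)] -> total=10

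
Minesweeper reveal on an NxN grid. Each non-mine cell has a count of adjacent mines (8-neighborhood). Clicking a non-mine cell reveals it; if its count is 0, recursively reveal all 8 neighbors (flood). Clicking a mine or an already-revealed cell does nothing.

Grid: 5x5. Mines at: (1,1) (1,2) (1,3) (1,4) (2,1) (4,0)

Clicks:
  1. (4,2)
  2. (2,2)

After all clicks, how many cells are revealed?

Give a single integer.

Answer: 11

Derivation:
Click 1 (4,2) count=0: revealed 11 new [(2,2) (2,3) (2,4) (3,1) (3,2) (3,3) (3,4) (4,1) (4,2) (4,3) (4,4)] -> total=11
Click 2 (2,2) count=4: revealed 0 new [(none)] -> total=11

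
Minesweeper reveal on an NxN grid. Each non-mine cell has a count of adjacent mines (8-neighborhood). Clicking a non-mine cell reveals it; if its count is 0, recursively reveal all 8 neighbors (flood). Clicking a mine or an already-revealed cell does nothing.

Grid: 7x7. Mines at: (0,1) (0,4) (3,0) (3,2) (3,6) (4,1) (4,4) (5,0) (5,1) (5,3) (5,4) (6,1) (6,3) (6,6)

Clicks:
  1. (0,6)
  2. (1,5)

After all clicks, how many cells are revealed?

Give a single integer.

Click 1 (0,6) count=0: revealed 6 new [(0,5) (0,6) (1,5) (1,6) (2,5) (2,6)] -> total=6
Click 2 (1,5) count=1: revealed 0 new [(none)] -> total=6

Answer: 6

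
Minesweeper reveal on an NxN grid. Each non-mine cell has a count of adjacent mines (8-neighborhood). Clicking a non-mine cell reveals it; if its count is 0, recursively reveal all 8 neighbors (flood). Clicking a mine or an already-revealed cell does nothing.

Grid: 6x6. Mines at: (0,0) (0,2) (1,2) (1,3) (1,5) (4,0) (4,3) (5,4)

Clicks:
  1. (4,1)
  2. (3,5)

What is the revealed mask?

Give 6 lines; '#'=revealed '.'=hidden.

Answer: ......
......
....##
....##
.#..##
......

Derivation:
Click 1 (4,1) count=1: revealed 1 new [(4,1)] -> total=1
Click 2 (3,5) count=0: revealed 6 new [(2,4) (2,5) (3,4) (3,5) (4,4) (4,5)] -> total=7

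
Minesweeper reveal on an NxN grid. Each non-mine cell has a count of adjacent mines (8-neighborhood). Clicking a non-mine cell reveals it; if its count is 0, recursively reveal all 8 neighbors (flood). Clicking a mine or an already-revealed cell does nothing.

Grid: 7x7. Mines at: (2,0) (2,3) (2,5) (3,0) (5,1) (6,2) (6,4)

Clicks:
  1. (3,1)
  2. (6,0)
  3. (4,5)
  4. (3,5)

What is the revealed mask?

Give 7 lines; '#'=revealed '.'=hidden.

Click 1 (3,1) count=2: revealed 1 new [(3,1)] -> total=1
Click 2 (6,0) count=1: revealed 1 new [(6,0)] -> total=2
Click 3 (4,5) count=0: revealed 17 new [(3,2) (3,3) (3,4) (3,5) (3,6) (4,2) (4,3) (4,4) (4,5) (4,6) (5,2) (5,3) (5,4) (5,5) (5,6) (6,5) (6,6)] -> total=19
Click 4 (3,5) count=1: revealed 0 new [(none)] -> total=19

Answer: .......
.......
.......
.######
..#####
..#####
#....##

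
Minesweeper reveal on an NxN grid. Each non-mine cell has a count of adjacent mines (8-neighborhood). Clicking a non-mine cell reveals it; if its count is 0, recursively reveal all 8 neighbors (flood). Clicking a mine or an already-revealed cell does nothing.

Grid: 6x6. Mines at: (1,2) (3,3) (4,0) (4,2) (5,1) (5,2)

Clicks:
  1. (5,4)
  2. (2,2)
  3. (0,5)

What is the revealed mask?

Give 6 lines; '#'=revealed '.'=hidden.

Click 1 (5,4) count=0: revealed 17 new [(0,3) (0,4) (0,5) (1,3) (1,4) (1,5) (2,3) (2,4) (2,5) (3,4) (3,5) (4,3) (4,4) (4,5) (5,3) (5,4) (5,5)] -> total=17
Click 2 (2,2) count=2: revealed 1 new [(2,2)] -> total=18
Click 3 (0,5) count=0: revealed 0 new [(none)] -> total=18

Answer: ...###
...###
..####
....##
...###
...###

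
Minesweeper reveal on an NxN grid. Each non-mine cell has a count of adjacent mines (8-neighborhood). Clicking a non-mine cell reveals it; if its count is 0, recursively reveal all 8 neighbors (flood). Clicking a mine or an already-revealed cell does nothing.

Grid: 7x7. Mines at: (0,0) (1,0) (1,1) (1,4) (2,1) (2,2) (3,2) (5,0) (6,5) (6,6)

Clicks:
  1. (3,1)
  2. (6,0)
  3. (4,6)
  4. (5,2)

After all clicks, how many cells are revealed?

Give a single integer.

Click 1 (3,1) count=3: revealed 1 new [(3,1)] -> total=1
Click 2 (6,0) count=1: revealed 1 new [(6,0)] -> total=2
Click 3 (4,6) count=0: revealed 28 new [(0,5) (0,6) (1,5) (1,6) (2,3) (2,4) (2,5) (2,6) (3,3) (3,4) (3,5) (3,6) (4,1) (4,2) (4,3) (4,4) (4,5) (4,6) (5,1) (5,2) (5,3) (5,4) (5,5) (5,6) (6,1) (6,2) (6,3) (6,4)] -> total=30
Click 4 (5,2) count=0: revealed 0 new [(none)] -> total=30

Answer: 30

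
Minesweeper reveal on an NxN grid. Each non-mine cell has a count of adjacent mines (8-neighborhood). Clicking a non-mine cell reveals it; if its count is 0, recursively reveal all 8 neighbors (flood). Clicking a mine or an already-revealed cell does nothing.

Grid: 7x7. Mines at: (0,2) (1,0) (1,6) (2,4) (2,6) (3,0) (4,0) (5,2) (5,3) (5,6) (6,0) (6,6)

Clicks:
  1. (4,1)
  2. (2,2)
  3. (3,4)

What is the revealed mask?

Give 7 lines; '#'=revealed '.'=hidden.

Answer: .......
.###...
.###...
.####..
.###...
.......
.......

Derivation:
Click 1 (4,1) count=3: revealed 1 new [(4,1)] -> total=1
Click 2 (2,2) count=0: revealed 11 new [(1,1) (1,2) (1,3) (2,1) (2,2) (2,3) (3,1) (3,2) (3,3) (4,2) (4,3)] -> total=12
Click 3 (3,4) count=1: revealed 1 new [(3,4)] -> total=13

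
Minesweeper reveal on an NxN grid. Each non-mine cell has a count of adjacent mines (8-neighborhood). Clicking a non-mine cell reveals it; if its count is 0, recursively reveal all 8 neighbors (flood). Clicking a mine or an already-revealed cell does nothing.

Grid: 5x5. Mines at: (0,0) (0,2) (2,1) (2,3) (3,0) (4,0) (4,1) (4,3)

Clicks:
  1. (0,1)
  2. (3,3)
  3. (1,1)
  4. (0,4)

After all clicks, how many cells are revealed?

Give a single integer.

Click 1 (0,1) count=2: revealed 1 new [(0,1)] -> total=1
Click 2 (3,3) count=2: revealed 1 new [(3,3)] -> total=2
Click 3 (1,1) count=3: revealed 1 new [(1,1)] -> total=3
Click 4 (0,4) count=0: revealed 4 new [(0,3) (0,4) (1,3) (1,4)] -> total=7

Answer: 7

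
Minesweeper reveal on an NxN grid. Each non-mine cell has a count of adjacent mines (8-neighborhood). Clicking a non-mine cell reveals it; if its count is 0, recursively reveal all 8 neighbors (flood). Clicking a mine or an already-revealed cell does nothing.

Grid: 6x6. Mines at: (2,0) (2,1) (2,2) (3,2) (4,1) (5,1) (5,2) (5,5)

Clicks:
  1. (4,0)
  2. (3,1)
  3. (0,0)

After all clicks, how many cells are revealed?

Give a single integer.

Click 1 (4,0) count=2: revealed 1 new [(4,0)] -> total=1
Click 2 (3,1) count=5: revealed 1 new [(3,1)] -> total=2
Click 3 (0,0) count=0: revealed 21 new [(0,0) (0,1) (0,2) (0,3) (0,4) (0,5) (1,0) (1,1) (1,2) (1,3) (1,4) (1,5) (2,3) (2,4) (2,5) (3,3) (3,4) (3,5) (4,3) (4,4) (4,5)] -> total=23

Answer: 23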